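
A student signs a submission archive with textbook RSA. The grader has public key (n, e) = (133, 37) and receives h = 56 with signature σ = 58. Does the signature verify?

σ^2 ≡ 58^2 = 3364 ≡ 39
σ^4 ≡ 39^2 = 1521 ≡ 58
σ^8 ≡ 58^2 = 3364 ≡ 39
σ^16 ≡ 39^2 = 1521 ≡ 58
σ^32 ≡ 58^2 = 3364 ≡ 39
37 = 32 + 4 + 1, so σ^37 ≡ 39·58·58 ≡ 58 (mod 133)
58 ≠ 56, so verification fails.

does not verify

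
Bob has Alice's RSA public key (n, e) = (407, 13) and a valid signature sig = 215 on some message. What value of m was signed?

337

Squares mod 407: sig^1≡215, sig^2≡234, sig^4≡218, sig^8≡312
13 = 8 + 4 + 1, so sig^13 ≡ 312·218·215 ≡ 337 (mod 407)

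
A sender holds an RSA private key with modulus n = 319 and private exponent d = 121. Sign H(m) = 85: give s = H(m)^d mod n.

184

(H(m))^121 mod 319 = 184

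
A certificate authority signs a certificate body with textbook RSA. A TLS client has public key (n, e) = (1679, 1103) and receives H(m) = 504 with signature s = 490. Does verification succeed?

passes

Squares mod 1679: s^1≡490, s^2≡3, s^4≡9, s^8≡81, s^16≡1524, s^32≡519, s^64≡721, s^128≡1030, s^256≡1451, s^512≡1614, s^1024≡867
1103 = 1024 + 64 + 8 + 4 + 2 + 1, so s^1103 ≡ 867·721·81·9·3·490 ≡ 504 (mod 1679)
504 = H(m), so the signature checks out.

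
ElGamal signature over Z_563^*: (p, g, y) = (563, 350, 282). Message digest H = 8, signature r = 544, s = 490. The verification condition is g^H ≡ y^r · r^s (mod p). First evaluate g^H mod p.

350^2 = 122500 ≡ 329
350^4 ≡ 329^2 = 108241 ≡ 145
350^8 ≡ 145^2 = 21025 ≡ 194

194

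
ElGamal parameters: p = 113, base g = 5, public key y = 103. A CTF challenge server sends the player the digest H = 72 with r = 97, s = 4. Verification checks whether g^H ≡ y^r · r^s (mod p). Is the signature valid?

Left side g^H mod p:
5^2 = 25
5^4 ≡ 25^2 = 625 ≡ 60
5^8 ≡ 60^2 = 3600 ≡ 97
5^16 ≡ 97^2 = 9409 ≡ 30
5^32 ≡ 30^2 = 900 ≡ 109
5^64 ≡ 109^2 = 11881 ≡ 16
72 = 64 + 8, so 5^72 ≡ 16·97 ≡ 83 (mod 113)
Right side y^r · r^s mod p:
103^2 = 10609 ≡ 100
103^4 ≡ 100^2 = 10000 ≡ 56
103^8 ≡ 56^2 = 3136 ≡ 85
103^16 ≡ 85^2 = 7225 ≡ 106
103^32 ≡ 106^2 = 11236 ≡ 49
103^64 ≡ 49^2 = 2401 ≡ 28
97 = 64 + 32 + 1, so 103^97 ≡ 28·49·103 ≡ 66 (mod 113)
97^2 = 9409 ≡ 30
97^4 ≡ 30^2 = 900 ≡ 109
66·109 = 7194 ≡ 75 (mod 113)
83 ≠ 75, so verification fails.

invalid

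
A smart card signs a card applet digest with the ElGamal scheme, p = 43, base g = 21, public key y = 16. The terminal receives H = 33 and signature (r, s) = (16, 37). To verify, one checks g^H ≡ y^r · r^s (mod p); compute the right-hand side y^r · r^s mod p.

4

16^2 = 256 ≡ 41
16^4 ≡ 41^2 = 1681 ≡ 4
16^8 ≡ 4^2 = 16
16^16 ≡ 16^2 = 256 ≡ 41
16^2 = 256 ≡ 41
16^4 ≡ 41^2 = 1681 ≡ 4
16^8 ≡ 4^2 = 16
16^16 ≡ 16^2 = 256 ≡ 41
16^32 ≡ 41^2 = 1681 ≡ 4
37 = 32 + 4 + 1, so 16^37 ≡ 4·4·16 ≡ 41 (mod 43)
y^r · r^s ≡ 41·41 = 1681 ≡ 4 (mod 43)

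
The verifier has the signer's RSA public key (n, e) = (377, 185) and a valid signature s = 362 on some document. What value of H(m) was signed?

s^185 mod 377 = 98

98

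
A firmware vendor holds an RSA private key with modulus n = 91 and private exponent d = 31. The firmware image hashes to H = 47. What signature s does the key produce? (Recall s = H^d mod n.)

5

H^2 ≡ 47^2 = 2209 ≡ 25
H^4 ≡ 25^2 = 625 ≡ 79
H^8 ≡ 79^2 = 6241 ≡ 53
H^16 ≡ 53^2 = 2809 ≡ 79
31 = 16 + 8 + 4 + 2 + 1, so H^31 ≡ 79·53·79·25·47 ≡ 5 (mod 91)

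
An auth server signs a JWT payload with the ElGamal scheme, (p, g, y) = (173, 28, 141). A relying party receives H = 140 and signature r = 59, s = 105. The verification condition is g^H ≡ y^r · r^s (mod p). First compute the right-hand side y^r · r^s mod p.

Squares mod 173: 141^1≡141, 141^2≡159, 141^4≡23, 141^8≡10, 141^16≡100, 141^32≡139
59 = 32 + 16 + 8 + 2 + 1, so 141^59 ≡ 139·100·10·159·141 ≡ 131 (mod 173)
Squares mod 173: 59^1≡59, 59^2≡21, 59^4≡95, 59^8≡29, 59^16≡149, 59^32≡57, 59^64≡135
105 = 64 + 32 + 8 + 1, so 59^105 ≡ 135·57·29·59 ≡ 153 (mod 173)
y^r · r^s ≡ 131·153 = 20043 ≡ 148 (mod 173)

148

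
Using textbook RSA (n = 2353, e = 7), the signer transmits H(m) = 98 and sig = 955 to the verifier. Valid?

sig^2 ≡ 955^2 = 912025 ≡ 1414
sig^4 ≡ 1414^2 = 1999396 ≡ 1699
7 = 4 + 2 + 1, so sig^7 ≡ 1699·1414·955 ≡ 98 (mod 2353)
98 = H(m), so the signature checks out.

yes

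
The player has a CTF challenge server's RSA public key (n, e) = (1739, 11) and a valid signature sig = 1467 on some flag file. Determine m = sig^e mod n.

sig^2 ≡ 1467^2 = 2152089 ≡ 946
sig^4 ≡ 946^2 = 894916 ≡ 1070
sig^8 ≡ 1070^2 = 1144900 ≡ 638
11 = 8 + 2 + 1, so sig^11 ≡ 638·946·1467 ≡ 22 (mod 1739)

22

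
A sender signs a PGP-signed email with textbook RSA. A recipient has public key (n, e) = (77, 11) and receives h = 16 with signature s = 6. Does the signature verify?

does not verify

s^11 mod 77 = 6
6 ≠ 16, so verification fails.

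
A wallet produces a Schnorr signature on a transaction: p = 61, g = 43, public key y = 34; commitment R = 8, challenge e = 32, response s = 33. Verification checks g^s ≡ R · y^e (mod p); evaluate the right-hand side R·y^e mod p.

34^2 = 1156 ≡ 58
34^4 ≡ 58^2 = 3364 ≡ 9
34^8 ≡ 9^2 = 81 ≡ 20
34^16 ≡ 20^2 = 400 ≡ 34
34^32 ≡ 34^2 = 1156 ≡ 58
R · y^e ≡ 8·58 = 464 ≡ 37 (mod 61)

37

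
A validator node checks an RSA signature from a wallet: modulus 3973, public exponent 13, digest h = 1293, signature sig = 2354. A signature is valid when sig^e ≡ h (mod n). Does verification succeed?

fails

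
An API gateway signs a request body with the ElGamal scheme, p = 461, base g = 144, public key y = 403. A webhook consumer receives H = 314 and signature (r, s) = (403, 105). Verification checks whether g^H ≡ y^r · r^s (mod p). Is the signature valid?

valid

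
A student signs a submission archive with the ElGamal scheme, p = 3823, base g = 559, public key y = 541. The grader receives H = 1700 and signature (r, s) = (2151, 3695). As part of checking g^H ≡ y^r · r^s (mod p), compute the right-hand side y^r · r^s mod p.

2328

Squares mod 3823: 541^1≡541, 541^2≡2133, 541^4≡319, 541^8≡2363, 541^16≡2189, 541^32≡1502, 541^64≡434, 541^128≡1029, 541^256≡3693, 541^512≡1608, 541^1024≡1316, 541^2048≡37
2151 = 2048 + 64 + 32 + 4 + 2 + 1, so 541^2151 ≡ 37·434·1502·319·2133·541 ≡ 3547 (mod 3823)
Squares mod 3823: 2151^1≡2151, 2151^2≡971, 2151^4≡2383, 2151^8≡1534, 2151^16≡2011, 2151^32≡3210, 2151^64≡1115, 2151^128≡750, 2151^256≡519, 2151^512≡1751, 2151^1024≡3778, 2151^2048≡2025
3695 = 2048 + 1024 + 512 + 64 + 32 + 8 + 4 + 2 + 1, so 2151^3695 ≡ 2025·3778·1751·1115·3210·1534·2383·971·2151 ≡ 324 (mod 3823)
y^r · r^s ≡ 3547·324 = 1149228 ≡ 2328 (mod 3823)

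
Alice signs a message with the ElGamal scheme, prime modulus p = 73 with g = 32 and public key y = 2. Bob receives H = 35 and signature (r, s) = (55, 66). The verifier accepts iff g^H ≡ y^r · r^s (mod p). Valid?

Left side g^H mod p:
32^35 mod 73 = 16
Right side y^r · r^s mod p:
2^55 mod 73 = 2
55^66 mod 73 = 8
2·8 = 16 ≡ 16 (mod 73)
16 ≡ 16 (mod 73), so the signature is genuine.

yes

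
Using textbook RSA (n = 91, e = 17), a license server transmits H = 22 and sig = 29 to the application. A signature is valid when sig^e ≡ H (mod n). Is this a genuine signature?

sig^2 ≡ 29^2 = 841 ≡ 22
sig^4 ≡ 22^2 = 484 ≡ 29
sig^8 ≡ 29^2 = 841 ≡ 22
sig^16 ≡ 22^2 = 484 ≡ 29
17 = 16 + 1, so sig^17 ≡ 29·29 ≡ 22 (mod 91)
Since 22 equals the digest 22, verification succeeds.

genuine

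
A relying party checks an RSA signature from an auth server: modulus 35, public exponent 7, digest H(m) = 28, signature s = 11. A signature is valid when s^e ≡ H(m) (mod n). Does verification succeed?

fails

s^2 ≡ 11^2 = 121 ≡ 16
s^4 ≡ 16^2 = 256 ≡ 11
7 = 4 + 2 + 1, so s^7 ≡ 11·16·11 ≡ 11 (mod 35)
11 ≠ 28, so verification fails.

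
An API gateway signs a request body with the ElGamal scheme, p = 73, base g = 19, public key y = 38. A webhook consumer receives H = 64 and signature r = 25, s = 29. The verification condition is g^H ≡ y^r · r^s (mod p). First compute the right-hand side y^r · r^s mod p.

2

Squares mod 73: 38^1≡38, 38^2≡57, 38^4≡37, 38^8≡55, 38^16≡32
25 = 16 + 8 + 1, so 38^25 ≡ 32·55·38 ≡ 12 (mod 73)
Squares mod 73: 25^1≡25, 25^2≡41, 25^4≡2, 25^8≡4, 25^16≡16
29 = 16 + 8 + 4 + 1, so 25^29 ≡ 16·4·2·25 ≡ 61 (mod 73)
y^r · r^s ≡ 12·61 = 732 ≡ 2 (mod 73)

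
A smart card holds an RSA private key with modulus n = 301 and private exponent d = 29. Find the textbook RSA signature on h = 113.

Squares mod 301: h^1≡113, h^2≡127, h^4≡176, h^8≡274, h^16≡127
29 = 16 + 8 + 4 + 1, so h^29 ≡ 127·274·176·113 ≡ 113 (mod 301)

113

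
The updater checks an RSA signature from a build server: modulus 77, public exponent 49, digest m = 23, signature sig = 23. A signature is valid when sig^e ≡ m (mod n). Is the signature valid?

valid

Squares mod 77: sig^1≡23, sig^2≡67, sig^4≡23, sig^8≡67, sig^16≡23, sig^32≡67
49 = 32 + 16 + 1, so sig^49 ≡ 67·23·23 ≡ 23 (mod 77)
23 = m, so the signature checks out.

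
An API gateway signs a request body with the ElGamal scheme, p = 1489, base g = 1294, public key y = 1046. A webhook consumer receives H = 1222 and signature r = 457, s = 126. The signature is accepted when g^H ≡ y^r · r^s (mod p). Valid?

Left side g^H mod p:
Squares mod 1489: 1294^1≡1294, 1294^2≡800, 1294^4≡1219, 1294^8≡1428, 1294^16≡743, 1294^32≡1119, 1294^64≡1401, 1294^128≡299, 1294^256≡61, 1294^512≡743, 1294^1024≡1119
1222 = 1024 + 128 + 64 + 4 + 2, so 1294^1222 ≡ 1119·299·1401·1219·800 ≡ 237 (mod 1489)
Right side y^r · r^s mod p:
Squares mod 1489: 1046^1≡1046, 1046^2≡1190, 1046^4≡61, 1046^8≡743, 1046^16≡1119, 1046^32≡1401, 1046^64≡299, 1046^128≡61, 1046^256≡743
457 = 256 + 128 + 64 + 8 + 1, so 1046^457 ≡ 743·61·299·743·1046 ≡ 1339 (mod 1489)
Squares mod 1489: 457^1≡457, 457^2≡389, 457^4≡932, 457^8≡537, 457^16≡992, 457^32≡1324, 457^64≡423
126 = 64 + 32 + 16 + 8 + 4 + 2, so 457^126 ≡ 423·1324·992·537·932·389 ≡ 326 (mod 1489)
1339·326 = 436514 ≡ 237 (mod 1489)
237 ≡ 237 (mod 1489), so the signature is genuine.

yes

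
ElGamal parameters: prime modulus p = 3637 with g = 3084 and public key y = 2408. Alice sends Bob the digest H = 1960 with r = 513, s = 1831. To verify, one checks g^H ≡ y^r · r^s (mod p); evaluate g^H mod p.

3084^2 = 9511056 ≡ 301
3084^4 ≡ 301^2 = 90601 ≡ 3313
3084^8 ≡ 3313^2 = 10975969 ≡ 3140
3084^16 ≡ 3140^2 = 9859600 ≡ 3330
3084^32 ≡ 3330^2 = 11088900 ≡ 3324
3084^64 ≡ 3324^2 = 11048976 ≡ 3407
3084^128 ≡ 3407^2 = 11607649 ≡ 1982
3084^256 ≡ 1982^2 = 3928324 ≡ 364
3084^512 ≡ 364^2 = 132496 ≡ 1564
3084^1024 ≡ 1564^2 = 2446096 ≡ 2032
1960 = 1024 + 512 + 256 + 128 + 32 + 8, so 3084^1960 ≡ 2032·1564·364·1982·3324·3140 ≡ 2384 (mod 3637)

2384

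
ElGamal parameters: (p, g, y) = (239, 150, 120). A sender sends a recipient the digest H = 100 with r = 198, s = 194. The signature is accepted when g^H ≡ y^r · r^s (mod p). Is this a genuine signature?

genuine

Left side g^H mod p:
150^2 = 22500 ≡ 34
150^4 ≡ 34^2 = 1156 ≡ 200
150^8 ≡ 200^2 = 40000 ≡ 87
150^16 ≡ 87^2 = 7569 ≡ 160
150^32 ≡ 160^2 = 25600 ≡ 27
150^64 ≡ 27^2 = 729 ≡ 12
100 = 64 + 32 + 4, so 150^100 ≡ 12·27·200 ≡ 31 (mod 239)
Right side y^r · r^s mod p:
120^2 = 14400 ≡ 60
120^4 ≡ 60^2 = 3600 ≡ 15
120^8 ≡ 15^2 = 225
120^16 ≡ 225^2 = 50625 ≡ 196
120^32 ≡ 196^2 = 38416 ≡ 176
120^64 ≡ 176^2 = 30976 ≡ 145
120^128 ≡ 145^2 = 21025 ≡ 232
198 = 128 + 64 + 4 + 2, so 120^198 ≡ 232·145·15·60 ≡ 197 (mod 239)
198^2 = 39204 ≡ 8
198^4 ≡ 8^2 = 64
198^8 ≡ 64^2 = 4096 ≡ 33
198^16 ≡ 33^2 = 1089 ≡ 133
198^32 ≡ 133^2 = 17689 ≡ 3
198^64 ≡ 3^2 = 9
198^128 ≡ 9^2 = 81
194 = 128 + 64 + 2, so 198^194 ≡ 81·9·8 ≡ 96 (mod 239)
197·96 = 18912 ≡ 31 (mod 239)
31 ≡ 31 (mod 239), so the signature is genuine.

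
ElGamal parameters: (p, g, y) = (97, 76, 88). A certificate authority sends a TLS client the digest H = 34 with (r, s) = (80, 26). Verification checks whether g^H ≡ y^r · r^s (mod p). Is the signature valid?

valid

Left side g^H mod p:
76^2 = 5776 ≡ 53
76^4 ≡ 53^2 = 2809 ≡ 93
76^8 ≡ 93^2 = 8649 ≡ 16
76^16 ≡ 16^2 = 256 ≡ 62
76^32 ≡ 62^2 = 3844 ≡ 61
34 = 32 + 2, so 76^34 ≡ 61·53 ≡ 32 (mod 97)
Right side y^r · r^s mod p:
88^2 = 7744 ≡ 81
88^4 ≡ 81^2 = 6561 ≡ 62
88^8 ≡ 62^2 = 3844 ≡ 61
88^16 ≡ 61^2 = 3721 ≡ 35
88^32 ≡ 35^2 = 1225 ≡ 61
88^64 ≡ 61^2 = 3721 ≡ 35
80 = 64 + 16, so 88^80 ≡ 35·35 ≡ 61 (mod 97)
80^2 = 6400 ≡ 95
80^4 ≡ 95^2 = 9025 ≡ 4
80^8 ≡ 4^2 = 16
80^16 ≡ 16^2 = 256 ≡ 62
26 = 16 + 8 + 2, so 80^26 ≡ 62·16·95 ≡ 53 (mod 97)
61·53 = 3233 ≡ 32 (mod 97)
32 ≡ 32 (mod 97), so the signature is genuine.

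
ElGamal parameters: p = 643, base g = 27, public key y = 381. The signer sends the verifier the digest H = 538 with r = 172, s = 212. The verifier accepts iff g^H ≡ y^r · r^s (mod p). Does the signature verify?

does not verify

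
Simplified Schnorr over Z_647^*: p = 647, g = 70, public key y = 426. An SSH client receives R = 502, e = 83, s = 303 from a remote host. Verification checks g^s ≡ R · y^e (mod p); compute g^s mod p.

412

Squares mod 647: 70^1≡70, 70^2≡371, 70^4≡477, 70^8≡432, 70^16≡288, 70^32≡128, 70^64≡209, 70^128≡332, 70^256≡234
303 = 256 + 32 + 8 + 4 + 2 + 1, so 70^303 ≡ 234·128·432·477·371·70 ≡ 412 (mod 647)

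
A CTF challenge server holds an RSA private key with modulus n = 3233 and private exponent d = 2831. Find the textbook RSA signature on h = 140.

2267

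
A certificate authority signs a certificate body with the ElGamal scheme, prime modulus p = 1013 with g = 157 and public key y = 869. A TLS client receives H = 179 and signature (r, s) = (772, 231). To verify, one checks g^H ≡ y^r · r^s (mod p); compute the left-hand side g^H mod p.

580

157^2 = 24649 ≡ 337
157^4 ≡ 337^2 = 113569 ≡ 113
157^8 ≡ 113^2 = 12769 ≡ 613
157^16 ≡ 613^2 = 375769 ≡ 959
157^32 ≡ 959^2 = 919681 ≡ 890
157^64 ≡ 890^2 = 792100 ≡ 947
157^128 ≡ 947^2 = 896809 ≡ 304
179 = 128 + 32 + 16 + 2 + 1, so 157^179 ≡ 304·890·959·337·157 ≡ 580 (mod 1013)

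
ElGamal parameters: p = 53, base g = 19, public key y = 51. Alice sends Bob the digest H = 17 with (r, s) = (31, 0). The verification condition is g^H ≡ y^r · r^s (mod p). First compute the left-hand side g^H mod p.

32

19^2 = 361 ≡ 43
19^4 ≡ 43^2 = 1849 ≡ 47
19^8 ≡ 47^2 = 2209 ≡ 36
19^16 ≡ 36^2 = 1296 ≡ 24
17 = 16 + 1, so 19^17 ≡ 24·19 ≡ 32 (mod 53)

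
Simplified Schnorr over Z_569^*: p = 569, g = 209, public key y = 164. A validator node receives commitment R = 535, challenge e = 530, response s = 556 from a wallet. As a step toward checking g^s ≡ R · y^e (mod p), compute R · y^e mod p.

345

Squares mod 569: 164^1≡164, 164^2≡153, 164^4≡80, 164^8≡141, 164^16≡535, 164^32≡18, 164^64≡324, 164^128≡280, 164^256≡447, 164^512≡90
530 = 512 + 16 + 2, so 164^530 ≡ 90·535·153 ≡ 107 (mod 569)
R · y^e ≡ 535·107 = 57245 ≡ 345 (mod 569)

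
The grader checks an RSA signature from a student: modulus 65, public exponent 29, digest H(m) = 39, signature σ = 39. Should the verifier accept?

σ^29 mod 65 = 39
σ^29 mod 65 = 39 matches H(m).

accept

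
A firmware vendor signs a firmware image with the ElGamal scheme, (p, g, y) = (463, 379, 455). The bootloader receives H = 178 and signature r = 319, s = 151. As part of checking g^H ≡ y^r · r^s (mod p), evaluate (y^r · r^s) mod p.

389

Squares mod 463: 455^1≡455, 455^2≡64, 455^4≡392, 455^8≡411, 455^16≡389, 455^32≡383, 455^64≡381, 455^128≡242, 455^256≡226
319 = 256 + 32 + 16 + 8 + 4 + 2 + 1, so 455^319 ≡ 226·383·389·411·392·64·455 ≡ 233 (mod 463)
Squares mod 463: 319^1≡319, 319^2≡364, 319^4≡78, 319^8≡65, 319^16≡58, 319^32≡123, 319^64≡313, 319^128≡276
151 = 128 + 16 + 4 + 2 + 1, so 319^151 ≡ 276·58·78·364·319 ≡ 105 (mod 463)
y^r · r^s ≡ 233·105 = 24465 ≡ 389 (mod 463)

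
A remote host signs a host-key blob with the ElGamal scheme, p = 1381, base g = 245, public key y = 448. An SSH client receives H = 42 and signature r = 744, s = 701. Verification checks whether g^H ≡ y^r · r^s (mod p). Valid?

Left side g^H mod p:
Squares mod 1381: 245^1≡245, 245^2≡642, 245^4≡626, 245^8≡1053, 245^16≡1247, 245^32≡3
42 = 32 + 8 + 2, so 245^42 ≡ 3·1053·642 ≡ 770 (mod 1381)
Right side y^r · r^s mod p:
Squares mod 1381: 448^1≡448, 448^2≡459, 448^4≡769, 448^8≡293, 448^16≡227, 448^32≡432, 448^64≡189, 448^128≡1196, 448^256≡1081, 448^512≡235
744 = 512 + 128 + 64 + 32 + 8, so 448^744 ≡ 235·1196·189·432·293 ≡ 941 (mod 1381)
Squares mod 1381: 744^1≡744, 744^2≡1136, 744^4≡642, 744^8≡626, 744^16≡1053, 744^32≡1247, 744^64≡3, 744^128≡9, 744^256≡81, 744^512≡1037
701 = 512 + 128 + 32 + 16 + 8 + 4 + 1, so 744^701 ≡ 1037·9·1247·1053·626·642·744 ≡ 607 (mod 1381)
941·607 = 571187 ≡ 834 (mod 1381)
770 ≠ 834, so verification fails.

no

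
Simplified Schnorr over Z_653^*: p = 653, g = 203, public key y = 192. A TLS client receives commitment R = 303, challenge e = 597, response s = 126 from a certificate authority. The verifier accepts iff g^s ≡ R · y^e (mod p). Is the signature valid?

g^s mod p:
203^2 = 41209 ≡ 70
203^4 ≡ 70^2 = 4900 ≡ 329
203^8 ≡ 329^2 = 108241 ≡ 496
203^16 ≡ 496^2 = 246016 ≡ 488
203^32 ≡ 488^2 = 238144 ≡ 452
203^64 ≡ 452^2 = 204304 ≡ 568
126 = 64 + 32 + 16 + 8 + 4 + 2, so 203^126 ≡ 568·452·488·496·329·70 ≡ 523 (mod 653)
R · y^e mod p:
192^2 = 36864 ≡ 296
192^4 ≡ 296^2 = 87616 ≡ 114
192^8 ≡ 114^2 = 12996 ≡ 589
192^16 ≡ 589^2 = 346921 ≡ 178
192^32 ≡ 178^2 = 31684 ≡ 340
192^64 ≡ 340^2 = 115600 ≡ 19
192^128 ≡ 19^2 = 361
192^256 ≡ 361^2 = 130321 ≡ 374
192^512 ≡ 374^2 = 139876 ≡ 134
597 = 512 + 64 + 16 + 4 + 1, so 192^597 ≡ 134·19·178·114·192 ≡ 75 (mod 653)
303·75 = 22725 ≡ 523 (mod 653)
523 ≡ 523 (mod 653); signature holds.

valid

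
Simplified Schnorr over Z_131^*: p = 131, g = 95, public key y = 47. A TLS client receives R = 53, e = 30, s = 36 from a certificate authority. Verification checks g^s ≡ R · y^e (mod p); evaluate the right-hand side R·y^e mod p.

11

Squares mod 131: 47^1≡47, 47^2≡113, 47^4≡62, 47^8≡45, 47^16≡60
30 = 16 + 8 + 4 + 2, so 47^30 ≡ 60·45·62·113 ≡ 62 (mod 131)
R · y^e ≡ 53·62 = 3286 ≡ 11 (mod 131)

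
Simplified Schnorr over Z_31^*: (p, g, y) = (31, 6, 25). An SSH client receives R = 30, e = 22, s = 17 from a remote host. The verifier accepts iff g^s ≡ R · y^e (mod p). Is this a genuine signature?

forged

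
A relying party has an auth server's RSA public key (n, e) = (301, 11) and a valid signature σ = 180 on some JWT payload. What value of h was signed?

290

σ^11 mod 301 = 290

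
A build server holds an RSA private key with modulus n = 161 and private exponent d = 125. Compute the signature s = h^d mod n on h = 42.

112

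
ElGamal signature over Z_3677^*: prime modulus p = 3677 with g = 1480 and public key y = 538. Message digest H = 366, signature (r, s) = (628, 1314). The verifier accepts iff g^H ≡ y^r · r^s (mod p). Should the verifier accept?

Left side g^H mod p:
1480^2 = 2190400 ≡ 2585
1480^4 ≡ 2585^2 = 6682225 ≡ 1116
1480^8 ≡ 1116^2 = 1245456 ≡ 2630
1480^16 ≡ 2630^2 = 6916900 ≡ 463
1480^32 ≡ 463^2 = 214369 ≡ 1103
1480^64 ≡ 1103^2 = 1216609 ≡ 3199
1480^128 ≡ 3199^2 = 10233601 ≡ 510
1480^256 ≡ 510^2 = 260100 ≡ 2710
366 = 256 + 64 + 32 + 8 + 4 + 2, so 1480^366 ≡ 2710·3199·1103·2630·1116·2585 ≡ 2865 (mod 3677)
Right side y^r · r^s mod p:
538^2 = 289444 ≡ 2638
538^4 ≡ 2638^2 = 6959044 ≡ 2160
538^8 ≡ 2160^2 = 4665600 ≡ 3164
538^16 ≡ 3164^2 = 10010896 ≡ 2102
538^32 ≡ 2102^2 = 4418404 ≡ 2327
538^64 ≡ 2327^2 = 5414929 ≡ 2385
538^128 ≡ 2385^2 = 5688225 ≡ 3583
538^256 ≡ 3583^2 = 12837889 ≡ 1482
538^512 ≡ 1482^2 = 2196324 ≡ 1155
628 = 512 + 64 + 32 + 16 + 4, so 538^628 ≡ 1155·2385·2327·2102·2160 ≡ 1816 (mod 3677)
628^2 = 394384 ≡ 945
628^4 ≡ 945^2 = 893025 ≡ 3191
628^8 ≡ 3191^2 = 10182481 ≡ 868
628^16 ≡ 868^2 = 753424 ≡ 3316
628^32 ≡ 3316^2 = 10995856 ≡ 1626
628^64 ≡ 1626^2 = 2643876 ≡ 113
628^128 ≡ 113^2 = 12769 ≡ 1738
628^256 ≡ 1738^2 = 3020644 ≡ 1827
628^512 ≡ 1827^2 = 3337929 ≡ 2890
628^1024 ≡ 2890^2 = 8352100 ≡ 1633
1314 = 1024 + 256 + 32 + 2, so 628^1314 ≡ 1633·1827·1626·945 ≡ 2324 (mod 3677)
1816·2324 = 4220384 ≡ 2865 (mod 3677)
2865 ≡ 2865 (mod 3677), so the signature is genuine.

accept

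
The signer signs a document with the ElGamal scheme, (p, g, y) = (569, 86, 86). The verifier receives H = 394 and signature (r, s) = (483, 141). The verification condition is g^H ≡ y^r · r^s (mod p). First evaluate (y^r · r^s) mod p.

568

86^483 mod 569 = 483
483^141 mod 569 = 483
y^r · r^s ≡ 483·483 = 233289 ≡ 568 (mod 569)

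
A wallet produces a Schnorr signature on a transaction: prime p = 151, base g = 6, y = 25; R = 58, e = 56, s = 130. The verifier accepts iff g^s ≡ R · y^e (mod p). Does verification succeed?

g^s mod p:
Squares mod 151: 6^1≡6, 6^2≡36, 6^4≡88, 6^8≡43, 6^16≡37, 6^32≡10, 6^64≡100, 6^128≡34
130 = 128 + 2, so 6^130 ≡ 34·36 ≡ 16 (mod 151)
R · y^e mod p:
Squares mod 151: 25^1≡25, 25^2≡21, 25^4≡139, 25^8≡144, 25^16≡49, 25^32≡136
56 = 32 + 16 + 8, so 25^56 ≡ 136·49·144 ≡ 11 (mod 151)
58·11 = 638 ≡ 34 (mod 151)
16 ≠ 34; the check fails.

fails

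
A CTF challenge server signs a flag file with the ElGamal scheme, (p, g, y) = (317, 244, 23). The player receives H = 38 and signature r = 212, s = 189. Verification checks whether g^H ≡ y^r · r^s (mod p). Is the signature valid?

invalid

Left side g^H mod p:
244^2 = 59536 ≡ 257
244^4 ≡ 257^2 = 66049 ≡ 113
244^8 ≡ 113^2 = 12769 ≡ 89
244^16 ≡ 89^2 = 7921 ≡ 313
244^32 ≡ 313^2 = 97969 ≡ 16
38 = 32 + 4 + 2, so 244^38 ≡ 16·113·257 ≡ 251 (mod 317)
Right side y^r · r^s mod p:
23^2 = 529 ≡ 212
23^4 ≡ 212^2 = 44944 ≡ 247
23^8 ≡ 247^2 = 61009 ≡ 145
23^16 ≡ 145^2 = 21025 ≡ 103
23^32 ≡ 103^2 = 10609 ≡ 148
23^64 ≡ 148^2 = 21904 ≡ 31
23^128 ≡ 31^2 = 961 ≡ 10
212 = 128 + 64 + 16 + 4, so 23^212 ≡ 10·31·103·247 ≡ 67 (mod 317)
212^2 = 44944 ≡ 247
212^4 ≡ 247^2 = 61009 ≡ 145
212^8 ≡ 145^2 = 21025 ≡ 103
212^16 ≡ 103^2 = 10609 ≡ 148
212^32 ≡ 148^2 = 21904 ≡ 31
212^64 ≡ 31^2 = 961 ≡ 10
212^128 ≡ 10^2 = 100
189 = 128 + 32 + 16 + 8 + 4 + 1, so 212^189 ≡ 100·31·148·103·145·212 ≡ 205 (mod 317)
67·205 = 13735 ≡ 104 (mod 317)
251 ≠ 104, so verification fails.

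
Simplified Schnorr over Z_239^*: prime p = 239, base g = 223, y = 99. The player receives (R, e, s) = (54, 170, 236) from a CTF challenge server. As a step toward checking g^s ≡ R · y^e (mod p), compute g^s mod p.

225

223^2 = 49729 ≡ 17
223^4 ≡ 17^2 = 289 ≡ 50
223^8 ≡ 50^2 = 2500 ≡ 110
223^16 ≡ 110^2 = 12100 ≡ 150
223^32 ≡ 150^2 = 22500 ≡ 34
223^64 ≡ 34^2 = 1156 ≡ 200
223^128 ≡ 200^2 = 40000 ≡ 87
236 = 128 + 64 + 32 + 8 + 4, so 223^236 ≡ 87·200·34·110·50 ≡ 225 (mod 239)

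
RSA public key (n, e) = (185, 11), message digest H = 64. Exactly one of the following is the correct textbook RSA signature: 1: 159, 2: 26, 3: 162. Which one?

Candidate 1: Squares mod 185: 159^1≡159, 159^2≡121, 159^4≡26, 159^8≡121; 11 = 8 + 2 + 1, so 159^11 ≡ 121·121·159 ≡ 64 (mod 185)
  → matches H = 64
Candidate 2: Squares mod 185: 26^1≡26, 26^2≡121, 26^4≡26, 26^8≡121; 11 = 8 + 2 + 1, so 26^11 ≡ 121·121·26 ≡ 121 (mod 185)
Candidate 3: Squares mod 185: 162^1≡162, 162^2≡159, 162^4≡121, 162^8≡26; 11 = 8 + 2 + 1, so 162^11 ≡ 26·159·162 ≡ 8 (mod 185)

1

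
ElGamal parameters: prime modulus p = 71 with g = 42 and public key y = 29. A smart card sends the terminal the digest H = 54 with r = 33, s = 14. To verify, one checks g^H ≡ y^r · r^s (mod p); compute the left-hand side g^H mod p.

6

42^2 = 1764 ≡ 60
42^4 ≡ 60^2 = 3600 ≡ 50
42^8 ≡ 50^2 = 2500 ≡ 15
42^16 ≡ 15^2 = 225 ≡ 12
42^32 ≡ 12^2 = 144 ≡ 2
54 = 32 + 16 + 4 + 2, so 42^54 ≡ 2·12·50·60 ≡ 6 (mod 71)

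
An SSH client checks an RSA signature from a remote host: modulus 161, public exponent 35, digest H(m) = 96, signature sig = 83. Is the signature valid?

invalid

sig^2 ≡ 83^2 = 6889 ≡ 127
sig^4 ≡ 127^2 = 16129 ≡ 29
sig^8 ≡ 29^2 = 841 ≡ 36
sig^16 ≡ 36^2 = 1296 ≡ 8
sig^32 ≡ 8^2 = 64
35 = 32 + 2 + 1, so sig^35 ≡ 64·127·83 ≡ 34 (mod 161)
The recovered value 34 does not match the digest 96.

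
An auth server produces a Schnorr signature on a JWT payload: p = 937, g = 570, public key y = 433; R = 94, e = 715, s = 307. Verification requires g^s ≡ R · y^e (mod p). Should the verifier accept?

reject

g^s mod p:
Squares mod 937: 570^1≡570, 570^2≡698, 570^4≡901, 570^8≡359, 570^16≡512, 570^32≡721, 570^64≡743, 570^128≡156, 570^256≡911
307 = 256 + 32 + 16 + 2 + 1, so 570^307 ≡ 911·721·512·698·570 ≡ 628 (mod 937)
R · y^e mod p:
Squares mod 937: 433^1≡433, 433^2≡89, 433^4≡425, 433^8≡721, 433^16≡743, 433^32≡156, 433^64≡911, 433^128≡676, 433^256≡657, 433^512≡629
715 = 512 + 128 + 64 + 8 + 2 + 1, so 433^715 ≡ 629·676·911·721·89·433 ≡ 67 (mod 937)
94·67 = 6298 ≡ 676 (mod 937)
628 ≠ 676; the check fails.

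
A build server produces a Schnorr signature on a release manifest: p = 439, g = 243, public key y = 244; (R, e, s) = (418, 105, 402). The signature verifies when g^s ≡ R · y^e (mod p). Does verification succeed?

g^s mod p:
243^2 = 59049 ≡ 223
243^4 ≡ 223^2 = 49729 ≡ 122
243^8 ≡ 122^2 = 14884 ≡ 397
243^16 ≡ 397^2 = 157609 ≡ 8
243^32 ≡ 8^2 = 64
243^64 ≡ 64^2 = 4096 ≡ 145
243^128 ≡ 145^2 = 21025 ≡ 392
243^256 ≡ 392^2 = 153664 ≡ 14
402 = 256 + 128 + 16 + 2, so 243^402 ≡ 14·392·8·223 ≡ 14 (mod 439)
R · y^e mod p:
244^2 = 59536 ≡ 271
244^4 ≡ 271^2 = 73441 ≡ 128
244^8 ≡ 128^2 = 16384 ≡ 141
244^16 ≡ 141^2 = 19881 ≡ 126
244^32 ≡ 126^2 = 15876 ≡ 72
244^64 ≡ 72^2 = 5184 ≡ 355
105 = 64 + 32 + 8 + 1, so 244^105 ≡ 355·72·141·244 ≡ 72 (mod 439)
418·72 = 30096 ≡ 244 (mod 439)
14 ≠ 244; the check fails.

fails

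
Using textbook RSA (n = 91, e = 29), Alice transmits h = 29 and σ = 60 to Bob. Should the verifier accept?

reject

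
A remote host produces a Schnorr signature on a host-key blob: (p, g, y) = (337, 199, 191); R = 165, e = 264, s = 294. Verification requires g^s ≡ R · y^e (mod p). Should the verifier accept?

g^s mod p:
199^2 = 39601 ≡ 172
199^4 ≡ 172^2 = 29584 ≡ 265
199^8 ≡ 265^2 = 70225 ≡ 129
199^16 ≡ 129^2 = 16641 ≡ 128
199^32 ≡ 128^2 = 16384 ≡ 208
199^64 ≡ 208^2 = 43264 ≡ 128
199^128 ≡ 128^2 = 16384 ≡ 208
199^256 ≡ 208^2 = 43264 ≡ 128
294 = 256 + 32 + 4 + 2, so 199^294 ≡ 128·208·265·172 ≡ 85 (mod 337)
R · y^e mod p:
191^2 = 36481 ≡ 85
191^4 ≡ 85^2 = 7225 ≡ 148
191^8 ≡ 148^2 = 21904 ≡ 336
191^16 ≡ 336^2 = 112896 ≡ 1
191^32 ≡ 1^2 = 1
191^64 ≡ 1^2 = 1
191^128 ≡ 1^2 = 1
191^256 ≡ 1^2 = 1
264 = 256 + 8, so 191^264 ≡ 1·336 ≡ 336 (mod 337)
165·336 = 55440 ≡ 172 (mod 337)
85 ≠ 172; the check fails.

reject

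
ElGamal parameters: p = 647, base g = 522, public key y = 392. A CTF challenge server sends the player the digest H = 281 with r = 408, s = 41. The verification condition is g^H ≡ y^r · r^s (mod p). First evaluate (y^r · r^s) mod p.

235

392^2 = 153664 ≡ 325
392^4 ≡ 325^2 = 105625 ≡ 164
392^8 ≡ 164^2 = 26896 ≡ 369
392^16 ≡ 369^2 = 136161 ≡ 291
392^32 ≡ 291^2 = 84681 ≡ 571
392^64 ≡ 571^2 = 326041 ≡ 600
392^128 ≡ 600^2 = 360000 ≡ 268
392^256 ≡ 268^2 = 71824 ≡ 7
408 = 256 + 128 + 16 + 8, so 392^408 ≡ 7·268·291·369 ≡ 201 (mod 647)
408^2 = 166464 ≡ 185
408^4 ≡ 185^2 = 34225 ≡ 581
408^8 ≡ 581^2 = 337561 ≡ 474
408^16 ≡ 474^2 = 224676 ≡ 167
408^32 ≡ 167^2 = 27889 ≡ 68
41 = 32 + 8 + 1, so 408^41 ≡ 68·474·408 ≡ 381 (mod 647)
y^r · r^s ≡ 201·381 = 76581 ≡ 235 (mod 647)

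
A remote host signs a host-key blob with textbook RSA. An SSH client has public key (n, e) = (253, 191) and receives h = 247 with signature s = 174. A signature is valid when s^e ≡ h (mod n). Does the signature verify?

does not verify

s^2 ≡ 174^2 = 30276 ≡ 169
s^4 ≡ 169^2 = 28561 ≡ 225
s^8 ≡ 225^2 = 50625 ≡ 25
s^16 ≡ 25^2 = 625 ≡ 119
s^32 ≡ 119^2 = 14161 ≡ 246
s^64 ≡ 246^2 = 60516 ≡ 49
s^128 ≡ 49^2 = 2401 ≡ 124
191 = 128 + 32 + 16 + 8 + 4 + 2 + 1, so s^191 ≡ 124·246·119·25·225·169·174 ≡ 64 (mod 253)
s^191 mod 253 = 64, but h = 247.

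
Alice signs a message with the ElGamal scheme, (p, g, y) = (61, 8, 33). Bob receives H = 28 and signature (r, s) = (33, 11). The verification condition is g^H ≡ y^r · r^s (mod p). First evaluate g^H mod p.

8^2 = 64 ≡ 3
8^4 ≡ 3^2 = 9
8^8 ≡ 9^2 = 81 ≡ 20
8^16 ≡ 20^2 = 400 ≡ 34
28 = 16 + 8 + 4, so 8^28 ≡ 34·20·9 ≡ 20 (mod 61)

20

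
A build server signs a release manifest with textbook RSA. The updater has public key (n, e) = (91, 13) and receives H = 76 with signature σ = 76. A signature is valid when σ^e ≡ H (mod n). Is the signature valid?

valid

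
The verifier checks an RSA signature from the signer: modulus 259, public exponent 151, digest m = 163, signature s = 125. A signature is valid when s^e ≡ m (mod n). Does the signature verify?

s^2 ≡ 125^2 = 15625 ≡ 85
s^4 ≡ 85^2 = 7225 ≡ 232
s^8 ≡ 232^2 = 53824 ≡ 211
s^16 ≡ 211^2 = 44521 ≡ 232
s^32 ≡ 232^2 = 53824 ≡ 211
s^64 ≡ 211^2 = 44521 ≡ 232
s^128 ≡ 232^2 = 53824 ≡ 211
151 = 128 + 16 + 4 + 2 + 1, so s^151 ≡ 211·232·232·85·125 ≡ 97 (mod 259)
97 ≠ 163, so verification fails.

does not verify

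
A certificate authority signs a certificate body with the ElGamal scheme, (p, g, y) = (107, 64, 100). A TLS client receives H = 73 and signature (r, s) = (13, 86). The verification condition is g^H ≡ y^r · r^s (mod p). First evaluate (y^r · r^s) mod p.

13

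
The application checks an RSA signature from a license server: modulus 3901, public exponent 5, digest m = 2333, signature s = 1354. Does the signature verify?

verifies

s^2 ≡ 1354^2 = 1833316 ≡ 3747
s^4 ≡ 3747^2 = 14040009 ≡ 310
5 = 4 + 1, so s^5 ≡ 310·1354 ≡ 2333 (mod 3901)
2333 = m, so the signature checks out.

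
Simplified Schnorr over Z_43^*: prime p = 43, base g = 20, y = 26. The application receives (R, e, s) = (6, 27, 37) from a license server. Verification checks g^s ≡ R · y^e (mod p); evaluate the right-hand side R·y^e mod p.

26^2 = 676 ≡ 31
26^4 ≡ 31^2 = 961 ≡ 15
26^8 ≡ 15^2 = 225 ≡ 10
26^16 ≡ 10^2 = 100 ≡ 14
27 = 16 + 8 + 2 + 1, so 26^27 ≡ 14·10·31·26 ≡ 8 (mod 43)
R · y^e ≡ 6·8 = 48 ≡ 5 (mod 43)

5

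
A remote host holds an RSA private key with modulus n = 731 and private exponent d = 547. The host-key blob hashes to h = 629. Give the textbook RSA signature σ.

Squares mod 731: h^1≡629, h^2≡170, h^4≡391, h^8≡102, h^16≡170, h^32≡391, h^64≡102, h^128≡170, h^256≡391, h^512≡102
547 = 512 + 32 + 2 + 1, so h^547 ≡ 102·391·170·629 ≡ 629 (mod 731)

629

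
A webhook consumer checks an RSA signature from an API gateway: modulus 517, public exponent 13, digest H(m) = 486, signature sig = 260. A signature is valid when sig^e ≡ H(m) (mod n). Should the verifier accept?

sig^2 ≡ 260^2 = 67600 ≡ 390
sig^4 ≡ 390^2 = 152100 ≡ 102
sig^8 ≡ 102^2 = 10404 ≡ 64
13 = 8 + 4 + 1, so sig^13 ≡ 64·102·260 ≡ 486 (mod 517)
486 = H(m), so the signature checks out.

accept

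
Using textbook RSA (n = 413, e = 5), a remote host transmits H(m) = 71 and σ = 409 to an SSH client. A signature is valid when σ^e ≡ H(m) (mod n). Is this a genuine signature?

σ^5 mod 413 = 215
σ^5 mod 413 = 215, but H(m) = 71.

forged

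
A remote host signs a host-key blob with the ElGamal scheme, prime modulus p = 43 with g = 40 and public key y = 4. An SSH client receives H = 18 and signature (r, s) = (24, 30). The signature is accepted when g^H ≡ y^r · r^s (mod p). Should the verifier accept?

Left side g^H mod p:
Squares mod 43: 40^1≡40, 40^2≡9, 40^4≡38, 40^8≡25, 40^16≡23
18 = 16 + 2, so 40^18 ≡ 23·9 ≡ 35 (mod 43)
Right side y^r · r^s mod p:
Squares mod 43: 4^1≡4, 4^2≡16, 4^4≡41, 4^8≡4, 4^16≡16
24 = 16 + 8, so 4^24 ≡ 16·4 ≡ 21 (mod 43)
Squares mod 43: 24^1≡24, 24^2≡17, 24^4≡31, 24^8≡15, 24^16≡10
30 = 16 + 8 + 4 + 2, so 24^30 ≡ 10·15·31·17 ≡ 16 (mod 43)
21·16 = 336 ≡ 35 (mod 43)
35 ≡ 35 (mod 43), so the signature is genuine.

accept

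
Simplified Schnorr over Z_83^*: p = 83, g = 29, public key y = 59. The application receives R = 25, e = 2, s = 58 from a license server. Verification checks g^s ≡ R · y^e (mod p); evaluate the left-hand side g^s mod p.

41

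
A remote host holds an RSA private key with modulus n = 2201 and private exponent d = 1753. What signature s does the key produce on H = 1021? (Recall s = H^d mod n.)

Squares mod 2201: H^1≡1021, H^2≡1368, H^4≡574, H^8≡1527, H^16≡870, H^32≡1957, H^64≡109, H^128≡876, H^256≡1428, H^512≡1058, H^1024≡1256
1753 = 1024 + 512 + 128 + 64 + 16 + 8 + 1, so H^1753 ≡ 1256·1058·876·109·870·1527·1021 ≡ 1294 (mod 2201)

1294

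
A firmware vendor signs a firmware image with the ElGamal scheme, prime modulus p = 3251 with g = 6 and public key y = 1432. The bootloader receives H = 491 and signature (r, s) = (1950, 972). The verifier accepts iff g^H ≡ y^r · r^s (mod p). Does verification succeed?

fails

Left side g^H mod p:
Squares mod 3251: 6^1≡6, 6^2≡36, 6^4≡1296, 6^8≡2100, 6^16≡1644, 6^32≡1155, 6^64≡1115, 6^128≡1343, 6^256≡2595
491 = 256 + 128 + 64 + 32 + 8 + 2 + 1, so 6^491 ≡ 2595·1343·1115·1155·2100·36·6 ≡ 562 (mod 3251)
Right side y^r · r^s mod p:
Squares mod 3251: 1432^1≡1432, 1432^2≡2494, 1432^4≡873, 1432^8≡1395, 1432^16≡1927, 1432^32≡687, 1432^64≡574, 1432^128≡1125, 1432^256≡986, 1432^512≡147, 1432^1024≡2103
1950 = 1024 + 512 + 256 + 128 + 16 + 8 + 4 + 2, so 1432^1950 ≡ 2103·147·986·1125·1927·1395·873·2494 ≡ 924 (mod 3251)
Squares mod 3251: 1950^1≡1950, 1950^2≡2081, 1950^4≡229, 1950^8≡425, 1950^16≡1820, 1950^32≡2882, 1950^64≡2870, 1950^128≡2117, 1950^256≡1811, 1950^512≡2713
972 = 512 + 256 + 128 + 64 + 8 + 4, so 1950^972 ≡ 2713·1811·2117·2870·425·229 ≡ 1618 (mod 3251)
924·1618 = 1495032 ≡ 2823 (mod 3251)
562 ≠ 2823, so verification fails.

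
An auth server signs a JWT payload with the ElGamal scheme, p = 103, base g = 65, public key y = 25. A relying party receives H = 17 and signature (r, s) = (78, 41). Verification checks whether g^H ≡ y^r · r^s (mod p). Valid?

no

Left side g^H mod p:
65^2 = 4225 ≡ 2
65^4 ≡ 2^2 = 4
65^8 ≡ 4^2 = 16
65^16 ≡ 16^2 = 256 ≡ 50
17 = 16 + 1, so 65^17 ≡ 50·65 ≡ 57 (mod 103)
Right side y^r · r^s mod p:
25^2 = 625 ≡ 7
25^4 ≡ 7^2 = 49
25^8 ≡ 49^2 = 2401 ≡ 32
25^16 ≡ 32^2 = 1024 ≡ 97
25^32 ≡ 97^2 = 9409 ≡ 36
25^64 ≡ 36^2 = 1296 ≡ 60
78 = 64 + 8 + 4 + 2, so 25^78 ≡ 60·32·49·7 ≡ 81 (mod 103)
78^2 = 6084 ≡ 7
78^4 ≡ 7^2 = 49
78^8 ≡ 49^2 = 2401 ≡ 32
78^16 ≡ 32^2 = 1024 ≡ 97
78^32 ≡ 97^2 = 9409 ≡ 36
41 = 32 + 8 + 1, so 78^41 ≡ 36·32·78 ≡ 40 (mod 103)
81·40 = 3240 ≡ 47 (mod 103)
57 ≠ 47, so verification fails.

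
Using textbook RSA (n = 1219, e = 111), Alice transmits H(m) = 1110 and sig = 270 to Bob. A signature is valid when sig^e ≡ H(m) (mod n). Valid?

no

Squares mod 1219: sig^1≡270, sig^2≡979, sig^4≡307, sig^8≡386, sig^16≡278, sig^32≡487, sig^64≡683
111 = 64 + 32 + 8 + 4 + 2 + 1, so sig^111 ≡ 683·487·386·307·979·270 ≡ 109 (mod 1219)
The recovered value 109 does not match the digest 1110.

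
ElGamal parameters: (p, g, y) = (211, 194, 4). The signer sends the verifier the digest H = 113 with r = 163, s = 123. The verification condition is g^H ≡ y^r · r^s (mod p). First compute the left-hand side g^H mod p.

170

194^2 = 37636 ≡ 78
194^4 ≡ 78^2 = 6084 ≡ 176
194^8 ≡ 176^2 = 30976 ≡ 170
194^16 ≡ 170^2 = 28900 ≡ 204
194^32 ≡ 204^2 = 41616 ≡ 49
194^64 ≡ 49^2 = 2401 ≡ 80
113 = 64 + 32 + 16 + 1, so 194^113 ≡ 80·49·204·194 ≡ 170 (mod 211)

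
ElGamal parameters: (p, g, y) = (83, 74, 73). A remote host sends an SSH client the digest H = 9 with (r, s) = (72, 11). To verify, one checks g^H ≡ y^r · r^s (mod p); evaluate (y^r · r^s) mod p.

22

73^72 mod 83 = 38
72^11 mod 83 = 53
y^r · r^s ≡ 38·53 = 2014 ≡ 22 (mod 83)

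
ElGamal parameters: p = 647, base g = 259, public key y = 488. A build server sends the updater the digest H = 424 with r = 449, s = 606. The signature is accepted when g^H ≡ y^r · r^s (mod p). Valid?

Left side g^H mod p:
Squares mod 647: 259^1≡259, 259^2≡440, 259^4≡147, 259^8≡258, 259^16≡570, 259^32≡106, 259^64≡237, 259^128≡527, 259^256≡166
424 = 256 + 128 + 32 + 8, so 259^424 ≡ 166·527·106·258 ≡ 546 (mod 647)
Right side y^r · r^s mod p:
Squares mod 647: 488^1≡488, 488^2≡48, 488^4≡363, 488^8≡428, 488^16≡83, 488^32≡419, 488^64≡224, 488^128≡357, 488^256≡637
449 = 256 + 128 + 64 + 1, so 488^449 ≡ 637·357·224·488 ≡ 33 (mod 647)
Squares mod 647: 449^1≡449, 449^2≡384, 449^4≡587, 449^8≡365, 449^16≡590, 449^32≡14, 449^64≡196, 449^128≡243, 449^256≡172, 449^512≡469
606 = 512 + 64 + 16 + 8 + 4 + 2, so 449^606 ≡ 469·196·590·365·587·384 ≡ 49 (mod 647)
33·49 = 1617 ≡ 323 (mod 647)
546 ≠ 323, so verification fails.

no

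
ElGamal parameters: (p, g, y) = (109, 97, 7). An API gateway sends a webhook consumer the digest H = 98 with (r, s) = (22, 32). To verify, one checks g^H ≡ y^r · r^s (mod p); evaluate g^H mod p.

78

Squares mod 109: 97^1≡97, 97^2≡35, 97^4≡26, 97^8≡22, 97^16≡48, 97^32≡15, 97^64≡7
98 = 64 + 32 + 2, so 97^98 ≡ 7·15·35 ≡ 78 (mod 109)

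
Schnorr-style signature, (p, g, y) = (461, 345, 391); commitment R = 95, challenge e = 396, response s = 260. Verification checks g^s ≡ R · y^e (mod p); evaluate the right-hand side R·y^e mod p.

441

Squares mod 461: 391^1≡391, 391^2≡290, 391^4≡198, 391^8≡19, 391^16≡361, 391^32≡319, 391^64≡341, 391^128≡109, 391^256≡356
396 = 256 + 128 + 8 + 4, so 391^396 ≡ 356·109·19·198 ≡ 388 (mod 461)
R · y^e ≡ 95·388 = 36860 ≡ 441 (mod 461)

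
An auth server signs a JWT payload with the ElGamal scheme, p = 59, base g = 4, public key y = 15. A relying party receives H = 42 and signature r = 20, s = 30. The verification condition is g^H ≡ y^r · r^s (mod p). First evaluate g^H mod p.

22

4^2 = 16
4^4 ≡ 16^2 = 256 ≡ 20
4^8 ≡ 20^2 = 400 ≡ 46
4^16 ≡ 46^2 = 2116 ≡ 51
4^32 ≡ 51^2 = 2601 ≡ 5
42 = 32 + 8 + 2, so 4^42 ≡ 5·46·16 ≡ 22 (mod 59)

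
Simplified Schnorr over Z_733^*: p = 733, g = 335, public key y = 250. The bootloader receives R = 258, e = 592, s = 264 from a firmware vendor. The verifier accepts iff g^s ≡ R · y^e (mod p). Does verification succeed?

g^s mod p:
335^2 = 112225 ≡ 76
335^4 ≡ 76^2 = 5776 ≡ 645
335^8 ≡ 645^2 = 416025 ≡ 414
335^16 ≡ 414^2 = 171396 ≡ 607
335^32 ≡ 607^2 = 368449 ≡ 483
335^64 ≡ 483^2 = 233289 ≡ 195
335^128 ≡ 195^2 = 38025 ≡ 642
335^256 ≡ 642^2 = 412164 ≡ 218
264 = 256 + 8, so 335^264 ≡ 218·414 ≡ 93 (mod 733)
R · y^e mod p:
250^2 = 62500 ≡ 195
250^4 ≡ 195^2 = 38025 ≡ 642
250^8 ≡ 642^2 = 412164 ≡ 218
250^16 ≡ 218^2 = 47524 ≡ 612
250^32 ≡ 612^2 = 374544 ≡ 714
250^64 ≡ 714^2 = 509796 ≡ 361
250^128 ≡ 361^2 = 130321 ≡ 580
250^256 ≡ 580^2 = 336400 ≡ 686
250^512 ≡ 686^2 = 470596 ≡ 10
592 = 512 + 64 + 16, so 250^592 ≡ 10·361·612 ≡ 58 (mod 733)
258·58 = 14964 ≡ 304 (mod 733)
93 ≠ 304; the check fails.

fails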